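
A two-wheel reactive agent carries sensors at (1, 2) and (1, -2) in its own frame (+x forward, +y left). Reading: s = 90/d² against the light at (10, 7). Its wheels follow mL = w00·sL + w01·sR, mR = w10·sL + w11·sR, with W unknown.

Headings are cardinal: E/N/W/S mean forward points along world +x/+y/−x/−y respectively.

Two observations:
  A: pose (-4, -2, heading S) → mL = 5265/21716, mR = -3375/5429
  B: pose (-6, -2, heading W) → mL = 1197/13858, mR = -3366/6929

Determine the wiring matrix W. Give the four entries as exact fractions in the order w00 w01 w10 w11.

obs A: pose=(-4,-2,S) → sL=45/122, sR=45/178, mL=5265/21716, mR=-3375/5429
obs B: pose=(-6,-2,W) → sL=9/41, sR=45/169, mL=1197/13858, mR=-3366/6929
sensor matrix S = [[45/122, 45/178], [9/41, 45/169]]; det S = 1607040/37617541
solve [mL_A; mL_B] = S·[w00; w01] and [mR_A; mR_B] = S·[w10; w11]:
  w00 = 1, w01 = -1/2, w10 = -1, w11 = -1

1 -1/2 -1 -1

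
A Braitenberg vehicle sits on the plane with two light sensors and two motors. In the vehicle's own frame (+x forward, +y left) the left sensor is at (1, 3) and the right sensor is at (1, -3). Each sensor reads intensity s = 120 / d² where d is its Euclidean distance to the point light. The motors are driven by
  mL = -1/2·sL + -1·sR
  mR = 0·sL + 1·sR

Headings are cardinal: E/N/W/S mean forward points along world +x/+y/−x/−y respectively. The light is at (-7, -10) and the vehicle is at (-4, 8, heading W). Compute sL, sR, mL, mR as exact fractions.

120/229 24/89 -10836/20381 24/89

left sensor world pos  = (-5, 5); dL² = 229
right sensor world pos = (-5, 11); dR² = 445
sL = 120/229 = 120/229
sR = 120/445 = 24/89
mL = -1/2·sL + -1·sR = -10836/20381
mR = 0·sL + 1·sR = 24/89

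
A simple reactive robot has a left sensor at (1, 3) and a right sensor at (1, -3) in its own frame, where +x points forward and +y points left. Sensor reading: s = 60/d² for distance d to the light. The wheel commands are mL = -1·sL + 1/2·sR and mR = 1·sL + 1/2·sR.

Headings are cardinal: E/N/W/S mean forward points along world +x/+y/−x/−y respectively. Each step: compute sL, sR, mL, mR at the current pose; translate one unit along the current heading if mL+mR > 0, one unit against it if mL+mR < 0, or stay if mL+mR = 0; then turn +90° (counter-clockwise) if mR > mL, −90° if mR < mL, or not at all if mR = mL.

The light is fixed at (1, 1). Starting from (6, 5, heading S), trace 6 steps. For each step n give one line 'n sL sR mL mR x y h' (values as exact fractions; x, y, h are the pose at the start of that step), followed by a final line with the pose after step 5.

n=0: pose=(6,5,S); sL=60/73, sR=60/13; mL=1410/949, mR=2970/949; mL+mR=60/13 → advance +1; mR−mL=120/73 → turn +1·90°
n=1: pose=(6,4,E); sL=5/6, sR=5/3; mL=0, mR=5/3; mL+mR=5/3 → advance +1; mR−mL=5/3 → turn +1·90°
n=2: pose=(7,4,N); sL=12/5, sR=60/97; mL=-1014/485, mR=1314/485; mL+mR=60/97 → advance +1; mR−mL=24/5 → turn +1·90°
n=3: pose=(7,5,W); sL=30/13, sR=30/37; mL=-915/481, mR=1305/481; mL+mR=30/37 → advance +1; mR−mL=60/13 → turn +1·90°
n=4: pose=(6,5,S); sL=60/73, sR=60/13; mL=1410/949, mR=2970/949; mL+mR=60/13 → advance +1; mR−mL=120/73 → turn +1·90°
n=5: pose=(6,4,E); sL=5/6, sR=5/3; mL=0, mR=5/3; mL+mR=5/3 → advance +1; mR−mL=5/3 → turn +1·90°

0 60/73 60/13 1410/949 2970/949 6 5 S
1 5/6 5/3 0 5/3 6 4 E
2 12/5 60/97 -1014/485 1314/485 7 4 N
3 30/13 30/37 -915/481 1305/481 7 5 W
4 60/73 60/13 1410/949 2970/949 6 5 S
5 5/6 5/3 0 5/3 6 4 E
final 7 4 N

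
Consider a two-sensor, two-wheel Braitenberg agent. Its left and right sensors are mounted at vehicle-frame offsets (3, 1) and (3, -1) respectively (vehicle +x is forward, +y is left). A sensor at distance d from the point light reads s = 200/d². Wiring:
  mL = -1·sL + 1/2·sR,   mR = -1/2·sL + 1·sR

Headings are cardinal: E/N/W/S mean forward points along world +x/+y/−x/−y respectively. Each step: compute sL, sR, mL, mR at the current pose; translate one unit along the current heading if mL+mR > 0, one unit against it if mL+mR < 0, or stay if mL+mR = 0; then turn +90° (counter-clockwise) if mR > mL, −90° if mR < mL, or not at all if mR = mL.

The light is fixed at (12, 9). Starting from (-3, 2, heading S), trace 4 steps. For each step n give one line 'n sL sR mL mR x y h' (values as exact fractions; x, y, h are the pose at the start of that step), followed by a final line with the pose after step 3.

0 25/37 50/89 -1300/3293 1475/6586 -3 2 S
1 200/169 200/193 -21700/32617 14500/32617 -3 3 E
2 100/149 100/117 -4250/17433 9050/17433 -4 3 N
3 200/397 200/377 -35700/149669 41700/149669 -4 4 W
final -5 4 S

n=0: pose=(-3,2,S); sL=25/37, sR=50/89; mL=-1300/3293, mR=1475/6586; mL+mR=-1125/6586 → advance -1; mR−mL=4075/6586 → turn +1·90°
n=1: pose=(-3,3,E); sL=200/169, sR=200/193; mL=-21700/32617, mR=14500/32617; mL+mR=-7200/32617 → advance -1; mR−mL=36200/32617 → turn +1·90°
n=2: pose=(-4,3,N); sL=100/149, sR=100/117; mL=-4250/17433, mR=9050/17433; mL+mR=1600/5811 → advance +1; mR−mL=13300/17433 → turn +1·90°
n=3: pose=(-4,4,W); sL=200/397, sR=200/377; mL=-35700/149669, mR=41700/149669; mL+mR=6000/149669 → advance +1; mR−mL=77400/149669 → turn +1·90°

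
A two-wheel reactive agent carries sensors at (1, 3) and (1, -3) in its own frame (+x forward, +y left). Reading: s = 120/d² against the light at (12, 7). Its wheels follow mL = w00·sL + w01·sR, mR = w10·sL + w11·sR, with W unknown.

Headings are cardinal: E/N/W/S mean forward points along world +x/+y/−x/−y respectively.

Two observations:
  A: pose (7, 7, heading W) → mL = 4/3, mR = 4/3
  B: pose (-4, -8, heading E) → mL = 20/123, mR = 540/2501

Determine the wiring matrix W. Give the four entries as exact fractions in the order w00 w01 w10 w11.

1/2 0 1 -1/2

obs A: pose=(7,7,W) → sL=8/3, sR=8/3, mL=4/3, mR=4/3
obs B: pose=(-4,-8,E) → sL=40/123, sR=40/183, mL=20/123, mR=540/2501
sensor matrix S = [[8/3, 8/3], [40/123, 40/183]]; det S = -6400/22509
solve [mL_A; mL_B] = S·[w00; w01] and [mR_A; mR_B] = S·[w10; w11]:
  w00 = 1/2, w01 = 0, w10 = 1, w11 = -1/2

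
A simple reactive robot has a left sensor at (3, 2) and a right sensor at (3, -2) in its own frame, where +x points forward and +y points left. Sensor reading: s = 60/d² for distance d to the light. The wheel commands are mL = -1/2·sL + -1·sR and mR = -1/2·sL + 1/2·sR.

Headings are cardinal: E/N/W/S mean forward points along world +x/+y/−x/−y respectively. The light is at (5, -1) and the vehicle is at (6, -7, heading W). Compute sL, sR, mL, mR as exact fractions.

left sensor world pos  = (3, -9); dL² = 68
right sensor world pos = (3, -5); dR² = 20
sL = 60/68 = 15/17
sR = 60/20 = 3
mL = -1/2·sL + -1·sR = -117/34
mR = -1/2·sL + 1/2·sR = 18/17

15/17 3 -117/34 18/17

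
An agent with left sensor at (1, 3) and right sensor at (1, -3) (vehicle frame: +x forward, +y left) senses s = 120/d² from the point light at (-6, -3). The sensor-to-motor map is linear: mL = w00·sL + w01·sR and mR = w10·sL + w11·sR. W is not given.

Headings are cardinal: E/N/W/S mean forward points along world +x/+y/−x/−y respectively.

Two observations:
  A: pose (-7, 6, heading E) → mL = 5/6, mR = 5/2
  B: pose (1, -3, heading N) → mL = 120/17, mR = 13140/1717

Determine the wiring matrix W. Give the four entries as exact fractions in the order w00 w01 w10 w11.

1 0 1 1/2

obs A: pose=(-7,6,E) → sL=5/6, sR=10/3, mL=5/6, mR=5/2
obs B: pose=(1,-3,N) → sL=120/17, sR=120/101, mL=120/17, mR=13140/1717
sensor matrix S = [[5/6, 10/3], [120/17, 120/101]]; det S = -38700/1717
solve [mL_A; mL_B] = S·[w00; w01] and [mR_A; mR_B] = S·[w10; w11]:
  w00 = 1, w01 = 0, w10 = 1, w11 = 1/2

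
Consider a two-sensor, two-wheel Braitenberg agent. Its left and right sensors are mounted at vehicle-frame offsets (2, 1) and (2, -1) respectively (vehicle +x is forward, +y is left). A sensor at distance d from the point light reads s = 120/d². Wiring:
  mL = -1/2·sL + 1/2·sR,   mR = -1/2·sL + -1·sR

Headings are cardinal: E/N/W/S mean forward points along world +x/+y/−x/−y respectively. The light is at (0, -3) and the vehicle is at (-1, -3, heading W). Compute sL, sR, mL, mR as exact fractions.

12 12 0 -18

left sensor world pos  = (-3, -4); dL² = 10
right sensor world pos = (-3, -2); dR² = 10
sL = 120/10 = 12
sR = 120/10 = 12
mL = -1/2·sL + 1/2·sR = 0
mR = -1/2·sL + -1·sR = -18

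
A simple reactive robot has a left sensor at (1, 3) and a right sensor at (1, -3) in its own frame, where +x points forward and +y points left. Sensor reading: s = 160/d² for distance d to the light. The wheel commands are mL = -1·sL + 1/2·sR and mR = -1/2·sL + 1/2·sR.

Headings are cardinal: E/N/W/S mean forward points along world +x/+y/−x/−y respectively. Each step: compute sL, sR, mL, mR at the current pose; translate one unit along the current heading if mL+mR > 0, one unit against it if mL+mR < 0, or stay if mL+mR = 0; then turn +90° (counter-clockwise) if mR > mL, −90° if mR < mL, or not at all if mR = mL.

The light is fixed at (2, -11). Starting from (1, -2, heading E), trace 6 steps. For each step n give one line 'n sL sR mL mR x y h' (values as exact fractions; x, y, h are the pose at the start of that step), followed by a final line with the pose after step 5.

0 10/9 40/9 10/9 5/3 1 -2 E
1 160/109 160/109 -80/109 0 2 -2 N
2 80/13 80/61 -4360/793 -1920/793 2 -3 W
3 32/13 160/53 -656/689 192/689 3 -3 S
4 40/37 4 34/37 54/37 3 -2 E
5 160/101 32/25 -2384/2525 -384/2525 4 -2 N
final 4 -3 W

n=0: pose=(1,-2,E); sL=10/9, sR=40/9; mL=10/9, mR=5/3; mL+mR=25/9 → advance +1; mR−mL=5/9 → turn +1·90°
n=1: pose=(2,-2,N); sL=160/109, sR=160/109; mL=-80/109, mR=0; mL+mR=-80/109 → advance -1; mR−mL=80/109 → turn +1·90°
n=2: pose=(2,-3,W); sL=80/13, sR=80/61; mL=-4360/793, mR=-1920/793; mL+mR=-6280/793 → advance -1; mR−mL=40/13 → turn +1·90°
n=3: pose=(3,-3,S); sL=32/13, sR=160/53; mL=-656/689, mR=192/689; mL+mR=-464/689 → advance -1; mR−mL=16/13 → turn +1·90°
n=4: pose=(3,-2,E); sL=40/37, sR=4; mL=34/37, mR=54/37; mL+mR=88/37 → advance +1; mR−mL=20/37 → turn +1·90°
n=5: pose=(4,-2,N); sL=160/101, sR=32/25; mL=-2384/2525, mR=-384/2525; mL+mR=-2768/2525 → advance -1; mR−mL=80/101 → turn +1·90°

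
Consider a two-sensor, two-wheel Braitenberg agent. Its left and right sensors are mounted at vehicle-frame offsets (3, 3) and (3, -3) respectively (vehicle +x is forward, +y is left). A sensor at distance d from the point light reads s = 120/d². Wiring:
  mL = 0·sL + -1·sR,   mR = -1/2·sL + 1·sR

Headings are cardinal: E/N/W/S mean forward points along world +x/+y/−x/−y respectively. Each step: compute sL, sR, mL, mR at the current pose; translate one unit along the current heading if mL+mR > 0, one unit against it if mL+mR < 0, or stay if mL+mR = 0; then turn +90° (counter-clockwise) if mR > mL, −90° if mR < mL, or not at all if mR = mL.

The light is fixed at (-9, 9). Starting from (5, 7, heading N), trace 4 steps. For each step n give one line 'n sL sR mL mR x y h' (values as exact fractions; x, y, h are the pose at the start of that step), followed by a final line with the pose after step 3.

n=0: pose=(5,7,N); sL=60/61, sR=12/29; mL=-12/29, mR=-138/1769; mL+mR=-30/61 → advance -1; mR−mL=594/1769 → turn +1·90°
n=1: pose=(5,6,W); sL=120/157, sR=120/121; mL=-120/121, mR=11580/18997; mL+mR=-60/157 → advance -1; mR−mL=30420/18997 → turn +1·90°
n=2: pose=(6,6,S); sL=1/3, sR=2/3; mL=-2/3, mR=1/2; mL+mR=-1/6 → advance -1; mR−mL=7/6 → turn +1·90°
n=3: pose=(6,7,E); sL=24/65, sR=120/349; mL=-120/349, mR=3612/22685; mL+mR=-12/65 → advance -1; mR−mL=11412/22685 → turn +1·90°

0 60/61 12/29 -12/29 -138/1769 5 7 N
1 120/157 120/121 -120/121 11580/18997 5 6 W
2 1/3 2/3 -2/3 1/2 6 6 S
3 24/65 120/349 -120/349 3612/22685 6 7 E
final 5 7 N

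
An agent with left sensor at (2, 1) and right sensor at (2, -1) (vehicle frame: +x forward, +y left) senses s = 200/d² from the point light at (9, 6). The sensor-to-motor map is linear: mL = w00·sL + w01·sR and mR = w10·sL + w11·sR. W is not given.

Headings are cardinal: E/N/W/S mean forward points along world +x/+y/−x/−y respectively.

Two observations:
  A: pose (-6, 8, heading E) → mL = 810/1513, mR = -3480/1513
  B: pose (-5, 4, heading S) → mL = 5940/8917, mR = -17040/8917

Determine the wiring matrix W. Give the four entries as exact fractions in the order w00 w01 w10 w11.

1 -1/2 -1 -1

obs A: pose=(-6,8,E) → sL=100/89, sR=20/17, mL=810/1513, mR=-3480/1513
obs B: pose=(-5,4,S) → sL=40/37, sR=200/241, mL=5940/8917, mR=-17040/8917
sensor matrix S = [[100/89, 20/17], [40/37, 200/241]]; det S = -4579200/13491421
solve [mL_A; mL_B] = S·[w00; w01] and [mR_A; mR_B] = S·[w10; w11]:
  w00 = 1, w01 = -1/2, w10 = -1, w11 = -1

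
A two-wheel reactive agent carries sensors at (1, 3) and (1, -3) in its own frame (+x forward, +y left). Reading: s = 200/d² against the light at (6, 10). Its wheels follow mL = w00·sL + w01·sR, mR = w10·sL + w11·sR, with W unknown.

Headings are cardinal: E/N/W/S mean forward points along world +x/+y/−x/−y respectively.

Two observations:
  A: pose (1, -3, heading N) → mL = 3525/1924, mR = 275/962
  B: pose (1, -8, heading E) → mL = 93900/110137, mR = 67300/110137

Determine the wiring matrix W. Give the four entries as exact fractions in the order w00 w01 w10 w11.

obs A: pose=(1,-3,N) → sL=25/26, sR=50/37, mL=3525/1924, mR=275/962
obs B: pose=(1,-8,E) → sL=200/241, sR=200/457, mL=93900/110137, mR=67300/110137
sensor matrix S = [[25/26, 50/37], [200/241, 200/457]]; det S = -37117500/52975897
solve [mL_A; mL_B] = S·[w00; w01] and [mR_A; mR_B] = S·[w10; w11]:
  w00 = 1/2, w01 = 1, w10 = 1, w11 = -1/2

1/2 1 1 -1/2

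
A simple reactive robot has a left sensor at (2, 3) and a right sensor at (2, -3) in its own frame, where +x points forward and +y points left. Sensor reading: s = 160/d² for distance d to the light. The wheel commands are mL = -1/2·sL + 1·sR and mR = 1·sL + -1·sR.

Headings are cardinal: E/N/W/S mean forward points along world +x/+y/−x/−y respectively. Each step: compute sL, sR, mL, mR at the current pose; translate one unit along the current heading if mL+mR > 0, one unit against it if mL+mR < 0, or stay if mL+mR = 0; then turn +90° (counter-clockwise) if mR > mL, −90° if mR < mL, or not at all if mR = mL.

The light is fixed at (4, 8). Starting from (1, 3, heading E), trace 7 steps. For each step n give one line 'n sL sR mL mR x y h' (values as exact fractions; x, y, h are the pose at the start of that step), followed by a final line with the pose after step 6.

n=0: pose=(1,3,E); sL=32, sR=32/13; mL=-176/13, mR=384/13; mL+mR=16 → advance +1; mR−mL=560/13 → turn +1·90°
n=1: pose=(2,3,N); sL=80/17, sR=16; mL=232/17, mR=-192/17; mL+mR=40/17 → advance +1; mR−mL=-424/17 → turn -1·90°
n=2: pose=(2,4,E); sL=160, sR=160/49; mL=-3760/49, mR=7680/49; mL+mR=80 → advance +1; mR−mL=11440/49 → turn +1·90°
n=3: pose=(3,4,N); sL=8, sR=20; mL=16, mR=-12; mL+mR=4 → advance +1; mR−mL=-28 → turn -1·90°
n=4: pose=(3,5,E); sL=160, sR=160/37; mL=-2800/37, mR=5760/37; mL+mR=80 → advance +1; mR−mL=8560/37 → turn +1·90°
n=5: pose=(4,5,N); sL=16, sR=16; mL=8, mR=0; mL+mR=8 → advance +1; mR−mL=-8 → turn -1·90°
n=6: pose=(4,6,E); sL=32, sR=160/29; mL=-304/29, mR=768/29; mL+mR=16 → advance +1; mR−mL=1072/29 → turn +1·90°

0 32 32/13 -176/13 384/13 1 3 E
1 80/17 16 232/17 -192/17 2 3 N
2 160 160/49 -3760/49 7680/49 2 4 E
3 8 20 16 -12 3 4 N
4 160 160/37 -2800/37 5760/37 3 5 E
5 16 16 8 0 4 5 N
6 32 160/29 -304/29 768/29 4 6 E
final 5 6 N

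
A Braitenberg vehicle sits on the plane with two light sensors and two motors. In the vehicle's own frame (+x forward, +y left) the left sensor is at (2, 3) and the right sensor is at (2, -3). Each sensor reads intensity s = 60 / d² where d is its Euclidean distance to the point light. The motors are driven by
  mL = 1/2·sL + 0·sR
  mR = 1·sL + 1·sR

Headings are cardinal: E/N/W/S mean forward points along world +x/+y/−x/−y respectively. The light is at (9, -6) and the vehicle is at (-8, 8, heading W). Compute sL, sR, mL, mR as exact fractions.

30/241 6/65 15/241 3396/15665

left sensor world pos  = (-10, 5); dL² = 482
right sensor world pos = (-10, 11); dR² = 650
sL = 60/482 = 30/241
sR = 60/650 = 6/65
mL = 1/2·sL + 0·sR = 15/241
mR = 1·sL + 1·sR = 3396/15665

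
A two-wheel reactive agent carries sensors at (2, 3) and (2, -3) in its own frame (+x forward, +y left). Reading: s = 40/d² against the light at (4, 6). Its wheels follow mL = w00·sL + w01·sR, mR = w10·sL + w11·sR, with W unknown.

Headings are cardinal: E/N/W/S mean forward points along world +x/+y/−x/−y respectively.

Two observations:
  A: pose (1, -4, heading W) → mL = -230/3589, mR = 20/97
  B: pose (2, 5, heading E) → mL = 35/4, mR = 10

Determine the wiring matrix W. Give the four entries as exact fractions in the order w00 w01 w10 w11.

1 -1/2 1 0

obs A: pose=(1,-4,W) → sL=20/97, sR=20/37, mL=-230/3589, mR=20/97
obs B: pose=(2,5,E) → sL=10, sR=5/2, mL=35/4, mR=10
sensor matrix S = [[20/97, 20/37], [10, 5/2]]; det S = -17550/3589
solve [mL_A; mL_B] = S·[w00; w01] and [mR_A; mR_B] = S·[w10; w11]:
  w00 = 1, w01 = -1/2, w10 = 1, w11 = 0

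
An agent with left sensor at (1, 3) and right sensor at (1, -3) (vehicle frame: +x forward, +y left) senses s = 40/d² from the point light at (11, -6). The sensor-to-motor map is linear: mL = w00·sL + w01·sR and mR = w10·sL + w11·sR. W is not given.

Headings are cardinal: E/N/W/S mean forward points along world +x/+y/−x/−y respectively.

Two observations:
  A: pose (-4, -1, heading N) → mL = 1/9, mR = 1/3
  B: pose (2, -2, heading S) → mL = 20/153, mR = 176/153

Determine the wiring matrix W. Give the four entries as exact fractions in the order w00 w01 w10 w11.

obs A: pose=(-4,-1,N) → sL=1/9, sR=2/9, mL=1/9, mR=1/3
obs B: pose=(2,-2,S) → sL=8/9, sR=40/153, mL=20/153, mR=176/153
sensor matrix S = [[1/9, 2/9], [8/9, 40/153]]; det S = -232/1377
solve [mL_A; mL_B] = S·[w00; w01] and [mR_A; mR_B] = S·[w10; w11]:
  w00 = 0, w01 = 1/2, w10 = 1, w11 = 1

0 1/2 1 1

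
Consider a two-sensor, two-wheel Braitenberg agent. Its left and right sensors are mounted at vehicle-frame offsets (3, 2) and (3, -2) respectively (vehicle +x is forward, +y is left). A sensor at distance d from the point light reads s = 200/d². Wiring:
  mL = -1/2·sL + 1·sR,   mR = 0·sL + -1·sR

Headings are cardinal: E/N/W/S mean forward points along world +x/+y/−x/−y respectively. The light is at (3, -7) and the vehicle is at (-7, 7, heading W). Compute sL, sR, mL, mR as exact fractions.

left sensor world pos  = (-10, 5); dL² = 313
right sensor world pos = (-10, 9); dR² = 425
sL = 200/313 = 200/313
sR = 200/425 = 8/17
mL = -1/2·sL + 1·sR = 804/5321
mR = 0·sL + -1·sR = -8/17

200/313 8/17 804/5321 -8/17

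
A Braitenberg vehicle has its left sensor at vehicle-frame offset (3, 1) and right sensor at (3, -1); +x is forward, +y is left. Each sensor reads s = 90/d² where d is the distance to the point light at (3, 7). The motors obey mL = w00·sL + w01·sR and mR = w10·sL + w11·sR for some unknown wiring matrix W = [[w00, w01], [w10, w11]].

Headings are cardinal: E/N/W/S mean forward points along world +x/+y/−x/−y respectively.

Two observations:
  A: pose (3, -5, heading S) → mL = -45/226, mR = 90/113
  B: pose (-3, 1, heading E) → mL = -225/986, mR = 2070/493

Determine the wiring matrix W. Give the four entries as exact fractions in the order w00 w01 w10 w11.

1/2 -1 1 1

obs A: pose=(3,-5,S) → sL=45/113, sR=45/113, mL=-45/226, mR=90/113
obs B: pose=(-3,1,E) → sL=45/17, sR=45/29, mL=-225/986, mR=2070/493
sensor matrix S = [[45/113, 45/113], [45/17, 45/29]]; det S = -24300/55709
solve [mL_A; mL_B] = S·[w00; w01] and [mR_A; mR_B] = S·[w10; w11]:
  w00 = 1/2, w01 = -1, w10 = 1, w11 = 1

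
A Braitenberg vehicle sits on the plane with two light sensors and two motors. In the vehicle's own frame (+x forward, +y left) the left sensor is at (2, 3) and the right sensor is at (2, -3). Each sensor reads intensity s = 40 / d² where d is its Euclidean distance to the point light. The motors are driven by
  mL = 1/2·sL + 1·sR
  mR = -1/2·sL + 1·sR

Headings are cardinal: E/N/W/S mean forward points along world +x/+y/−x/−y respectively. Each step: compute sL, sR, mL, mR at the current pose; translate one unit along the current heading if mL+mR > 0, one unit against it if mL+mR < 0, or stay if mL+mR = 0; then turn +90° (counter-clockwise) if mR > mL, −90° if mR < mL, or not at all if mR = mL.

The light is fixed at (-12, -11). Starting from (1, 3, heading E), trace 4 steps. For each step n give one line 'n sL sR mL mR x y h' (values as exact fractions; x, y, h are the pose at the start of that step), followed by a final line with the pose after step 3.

0 20/257 20/173 6870/44461 3410/44461 1 3 E
1 40/433 8/53 4524/22949 2404/22949 2 3 S
2 10/61 1/10 111/610 11/610 2 2 W
3 8/65 40/481 348/2405 4/185 1 2 N
final 1 3 E

n=0: pose=(1,3,E); sL=20/257, sR=20/173; mL=6870/44461, mR=3410/44461; mL+mR=40/173 → advance +1; mR−mL=-20/257 → turn -1·90°
n=1: pose=(2,3,S); sL=40/433, sR=8/53; mL=4524/22949, mR=2404/22949; mL+mR=16/53 → advance +1; mR−mL=-40/433 → turn -1·90°
n=2: pose=(2,2,W); sL=10/61, sR=1/10; mL=111/610, mR=11/610; mL+mR=1/5 → advance +1; mR−mL=-10/61 → turn -1·90°
n=3: pose=(1,2,N); sL=8/65, sR=40/481; mL=348/2405, mR=4/185; mL+mR=80/481 → advance +1; mR−mL=-8/65 → turn -1·90°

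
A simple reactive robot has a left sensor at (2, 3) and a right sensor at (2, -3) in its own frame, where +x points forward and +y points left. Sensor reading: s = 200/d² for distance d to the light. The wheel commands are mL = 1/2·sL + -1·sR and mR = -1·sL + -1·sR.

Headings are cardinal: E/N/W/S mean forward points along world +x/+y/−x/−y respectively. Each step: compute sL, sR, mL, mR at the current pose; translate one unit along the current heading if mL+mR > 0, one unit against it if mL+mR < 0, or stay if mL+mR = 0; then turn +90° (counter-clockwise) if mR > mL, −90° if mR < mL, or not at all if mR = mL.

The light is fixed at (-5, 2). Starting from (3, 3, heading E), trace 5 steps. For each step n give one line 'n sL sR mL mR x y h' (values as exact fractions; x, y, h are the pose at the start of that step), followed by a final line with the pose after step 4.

0 50/29 25/13 -400/377 -1375/377 3 3 E
1 200/101 200/17 -18500/1717 -23600/1717 2 3 S
2 100/13 4 -2/13 -152/13 2 4 W
3 200/41 200/137 5500/5617 -35600/5617 3 4 N
4 50/29 25/13 -400/377 -1375/377 3 3 E
final 2 3 S

n=0: pose=(3,3,E); sL=50/29, sR=25/13; mL=-400/377, mR=-1375/377; mL+mR=-1775/377 → advance -1; mR−mL=-75/29 → turn -1·90°
n=1: pose=(2,3,S); sL=200/101, sR=200/17; mL=-18500/1717, mR=-23600/1717; mL+mR=-42100/1717 → advance -1; mR−mL=-300/101 → turn -1·90°
n=2: pose=(2,4,W); sL=100/13, sR=4; mL=-2/13, mR=-152/13; mL+mR=-154/13 → advance -1; mR−mL=-150/13 → turn -1·90°
n=3: pose=(3,4,N); sL=200/41, sR=200/137; mL=5500/5617, mR=-35600/5617; mL+mR=-30100/5617 → advance -1; mR−mL=-300/41 → turn -1·90°
n=4: pose=(3,3,E); sL=50/29, sR=25/13; mL=-400/377, mR=-1375/377; mL+mR=-1775/377 → advance -1; mR−mL=-75/29 → turn -1·90°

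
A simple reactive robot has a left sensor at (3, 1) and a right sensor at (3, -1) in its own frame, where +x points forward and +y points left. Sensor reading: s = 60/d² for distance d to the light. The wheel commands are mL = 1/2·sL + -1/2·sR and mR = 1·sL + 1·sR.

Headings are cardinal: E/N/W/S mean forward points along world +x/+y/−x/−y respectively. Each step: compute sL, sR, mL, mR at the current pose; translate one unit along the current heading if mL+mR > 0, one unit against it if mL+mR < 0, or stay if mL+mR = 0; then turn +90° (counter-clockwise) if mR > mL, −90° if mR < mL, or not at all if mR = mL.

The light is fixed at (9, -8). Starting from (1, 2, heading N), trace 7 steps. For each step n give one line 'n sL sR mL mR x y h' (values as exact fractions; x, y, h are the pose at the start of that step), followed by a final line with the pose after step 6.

0 6/25 30/109 -48/2725 1404/2725 1 2 N
1 60/221 12/53 264/11713 5832/11713 1 3 W
2 15/32 15/41 135/2624 1095/1312 0 3 S
3 60/157 20/39 -400/6123 5480/6123 0 2 E
4 6/25 30/109 -48/2725 1404/2725 1 2 N
5 60/221 12/53 264/11713 5832/11713 1 3 W
6 15/32 15/41 135/2624 1095/1312 0 3 S
final 0 2 E

n=0: pose=(1,2,N); sL=6/25, sR=30/109; mL=-48/2725, mR=1404/2725; mL+mR=1356/2725 → advance +1; mR−mL=1452/2725 → turn +1·90°
n=1: pose=(1,3,W); sL=60/221, sR=12/53; mL=264/11713, mR=5832/11713; mL+mR=6096/11713 → advance +1; mR−mL=5568/11713 → turn +1·90°
n=2: pose=(0,3,S); sL=15/32, sR=15/41; mL=135/2624, mR=1095/1312; mL+mR=2325/2624 → advance +1; mR−mL=2055/2624 → turn +1·90°
n=3: pose=(0,2,E); sL=60/157, sR=20/39; mL=-400/6123, mR=5480/6123; mL+mR=5080/6123 → advance +1; mR−mL=1960/2041 → turn +1·90°
n=4: pose=(1,2,N); sL=6/25, sR=30/109; mL=-48/2725, mR=1404/2725; mL+mR=1356/2725 → advance +1; mR−mL=1452/2725 → turn +1·90°
n=5: pose=(1,3,W); sL=60/221, sR=12/53; mL=264/11713, mR=5832/11713; mL+mR=6096/11713 → advance +1; mR−mL=5568/11713 → turn +1·90°
n=6: pose=(0,3,S); sL=15/32, sR=15/41; mL=135/2624, mR=1095/1312; mL+mR=2325/2624 → advance +1; mR−mL=2055/2624 → turn +1·90°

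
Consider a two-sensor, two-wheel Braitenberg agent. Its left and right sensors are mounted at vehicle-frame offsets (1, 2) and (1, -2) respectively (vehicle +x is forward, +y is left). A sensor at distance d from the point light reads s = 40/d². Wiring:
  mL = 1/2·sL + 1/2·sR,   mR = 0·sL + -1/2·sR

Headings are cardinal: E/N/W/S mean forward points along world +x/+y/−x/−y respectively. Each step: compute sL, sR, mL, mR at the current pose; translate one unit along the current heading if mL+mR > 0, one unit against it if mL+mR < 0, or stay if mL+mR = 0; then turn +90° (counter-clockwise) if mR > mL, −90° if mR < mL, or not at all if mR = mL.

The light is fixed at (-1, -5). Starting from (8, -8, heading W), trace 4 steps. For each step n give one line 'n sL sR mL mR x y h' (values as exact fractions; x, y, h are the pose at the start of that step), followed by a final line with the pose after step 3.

0 40/89 8/13 616/1157 -4/13 8 -8 W
1 1 5/13 9/13 -5/26 7 -8 N
2 40/81 40/97 3560/7857 -20/97 7 -7 E
3 4/13 20/29 188/377 -10/29 8 -7 S
final 8 -8 W

n=0: pose=(8,-8,W); sL=40/89, sR=8/13; mL=616/1157, mR=-4/13; mL+mR=20/89 → advance +1; mR−mL=-972/1157 → turn -1·90°
n=1: pose=(7,-8,N); sL=1, sR=5/13; mL=9/13, mR=-5/26; mL+mR=1/2 → advance +1; mR−mL=-23/26 → turn -1·90°
n=2: pose=(7,-7,E); sL=40/81, sR=40/97; mL=3560/7857, mR=-20/97; mL+mR=20/81 → advance +1; mR−mL=-5180/7857 → turn -1·90°
n=3: pose=(8,-7,S); sL=4/13, sR=20/29; mL=188/377, mR=-10/29; mL+mR=2/13 → advance +1; mR−mL=-318/377 → turn -1·90°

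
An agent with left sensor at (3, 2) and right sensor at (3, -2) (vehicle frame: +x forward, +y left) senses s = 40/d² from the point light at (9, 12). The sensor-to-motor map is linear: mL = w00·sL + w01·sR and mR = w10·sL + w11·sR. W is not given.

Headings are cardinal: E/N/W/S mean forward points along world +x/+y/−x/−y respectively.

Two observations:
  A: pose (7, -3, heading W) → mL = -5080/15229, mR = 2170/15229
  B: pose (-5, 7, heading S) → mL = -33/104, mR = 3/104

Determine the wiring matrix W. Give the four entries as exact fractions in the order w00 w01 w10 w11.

obs A: pose=(7,-3,W) → sL=20/157, sR=20/97, mL=-5080/15229, mR=2170/15229
obs B: pose=(-5,7,S) → sL=5/26, sR=1/8, mL=-33/104, mR=3/104
sensor matrix S = [[20/157, 20/97], [5/26, 1/8]]; det S = -9395/395954
solve [mL_A; mL_B] = S·[w00; w01] and [mR_A; mR_B] = S·[w10; w11]:
  w00 = -1, w01 = -1, w10 = -1/2, w11 = 1

-1 -1 -1/2 1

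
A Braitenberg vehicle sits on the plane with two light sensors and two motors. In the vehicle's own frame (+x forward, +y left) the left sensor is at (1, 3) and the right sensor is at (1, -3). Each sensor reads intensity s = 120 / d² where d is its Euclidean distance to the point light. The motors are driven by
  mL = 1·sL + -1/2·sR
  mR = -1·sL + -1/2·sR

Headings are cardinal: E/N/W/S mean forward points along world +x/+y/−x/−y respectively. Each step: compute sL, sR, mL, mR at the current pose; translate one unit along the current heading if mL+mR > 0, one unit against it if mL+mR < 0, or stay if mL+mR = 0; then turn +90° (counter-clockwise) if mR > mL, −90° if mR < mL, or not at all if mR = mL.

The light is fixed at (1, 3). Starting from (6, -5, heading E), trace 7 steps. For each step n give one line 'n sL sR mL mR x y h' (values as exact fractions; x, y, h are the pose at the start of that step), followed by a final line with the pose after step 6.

0 120/61 120/157 15180/9577 -22500/9577 6 -5 E
1 12/13 60/41 102/533 -882/533 5 -5 S
2 120/109 24/5 -708/545 -1908/545 5 -4 W
3 3 6/5 12/5 -18/5 6 -4 N
4 120/61 120/157 15180/9577 -22500/9577 6 -5 E
5 12/13 60/41 102/533 -882/533 5 -5 S
6 120/109 24/5 -708/545 -1908/545 5 -4 W
final 6 -4 N

n=0: pose=(6,-5,E); sL=120/61, sR=120/157; mL=15180/9577, mR=-22500/9577; mL+mR=-120/157 → advance -1; mR−mL=-240/61 → turn -1·90°
n=1: pose=(5,-5,S); sL=12/13, sR=60/41; mL=102/533, mR=-882/533; mL+mR=-60/41 → advance -1; mR−mL=-24/13 → turn -1·90°
n=2: pose=(5,-4,W); sL=120/109, sR=24/5; mL=-708/545, mR=-1908/545; mL+mR=-24/5 → advance -1; mR−mL=-240/109 → turn -1·90°
n=3: pose=(6,-4,N); sL=3, sR=6/5; mL=12/5, mR=-18/5; mL+mR=-6/5 → advance -1; mR−mL=-6 → turn -1·90°
n=4: pose=(6,-5,E); sL=120/61, sR=120/157; mL=15180/9577, mR=-22500/9577; mL+mR=-120/157 → advance -1; mR−mL=-240/61 → turn -1·90°
n=5: pose=(5,-5,S); sL=12/13, sR=60/41; mL=102/533, mR=-882/533; mL+mR=-60/41 → advance -1; mR−mL=-24/13 → turn -1·90°
n=6: pose=(5,-4,W); sL=120/109, sR=24/5; mL=-708/545, mR=-1908/545; mL+mR=-24/5 → advance -1; mR−mL=-240/109 → turn -1·90°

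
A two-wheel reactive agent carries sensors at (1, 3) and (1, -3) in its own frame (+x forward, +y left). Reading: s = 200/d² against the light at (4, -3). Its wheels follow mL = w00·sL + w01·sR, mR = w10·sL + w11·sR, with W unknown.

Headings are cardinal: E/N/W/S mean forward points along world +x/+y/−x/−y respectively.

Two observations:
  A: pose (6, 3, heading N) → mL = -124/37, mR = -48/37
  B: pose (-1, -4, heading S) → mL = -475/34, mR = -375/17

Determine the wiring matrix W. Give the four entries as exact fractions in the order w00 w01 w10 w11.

obs A: pose=(6,3,N) → sL=4, sR=100/37, mL=-124/37, mR=-48/37
obs B: pose=(-1,-4,S) → sL=25, sR=50/17, mL=-475/34, mR=-375/17
sensor matrix S = [[4, 100/37], [25, 50/17]]; det S = -35100/629
solve [mL_A; mL_B] = S·[w00; w01] and [mR_A; mR_B] = S·[w10; w11]:
  w00 = -1/2, w01 = -1/2, w10 = -1, w11 = 1

-1/2 -1/2 -1 1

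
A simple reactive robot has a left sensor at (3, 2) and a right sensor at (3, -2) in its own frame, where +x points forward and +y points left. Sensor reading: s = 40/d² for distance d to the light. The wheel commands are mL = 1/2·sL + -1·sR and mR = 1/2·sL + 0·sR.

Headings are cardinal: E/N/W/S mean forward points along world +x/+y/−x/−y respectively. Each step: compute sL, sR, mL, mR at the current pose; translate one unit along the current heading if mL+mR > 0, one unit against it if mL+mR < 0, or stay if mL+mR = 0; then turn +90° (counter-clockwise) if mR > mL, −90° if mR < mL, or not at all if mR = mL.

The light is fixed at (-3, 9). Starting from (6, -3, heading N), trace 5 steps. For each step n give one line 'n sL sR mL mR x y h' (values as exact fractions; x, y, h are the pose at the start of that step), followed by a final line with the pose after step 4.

0 4/13 20/101 -58/1313 2/13 6 -3 N
1 8/41 40/117 -1172/4797 4/41 6 -2 W
2 2/17 2/13 -21/221 1/17 7 -2 S
3 40/233 40/313 -3060/72929 20/233 7 -1 E
4 4/13 20/109 -42/1417 2/13 8 -1 N
final 8 0 W

n=0: pose=(6,-3,N); sL=4/13, sR=20/101; mL=-58/1313, mR=2/13; mL+mR=144/1313 → advance +1; mR−mL=20/101 → turn +1·90°
n=1: pose=(6,-2,W); sL=8/41, sR=40/117; mL=-1172/4797, mR=4/41; mL+mR=-704/4797 → advance -1; mR−mL=40/117 → turn +1·90°
n=2: pose=(7,-2,S); sL=2/17, sR=2/13; mL=-21/221, mR=1/17; mL+mR=-8/221 → advance -1; mR−mL=2/13 → turn +1·90°
n=3: pose=(7,-1,E); sL=40/233, sR=40/313; mL=-3060/72929, mR=20/233; mL+mR=3200/72929 → advance +1; mR−mL=40/313 → turn +1·90°
n=4: pose=(8,-1,N); sL=4/13, sR=20/109; mL=-42/1417, mR=2/13; mL+mR=176/1417 → advance +1; mR−mL=20/109 → turn +1·90°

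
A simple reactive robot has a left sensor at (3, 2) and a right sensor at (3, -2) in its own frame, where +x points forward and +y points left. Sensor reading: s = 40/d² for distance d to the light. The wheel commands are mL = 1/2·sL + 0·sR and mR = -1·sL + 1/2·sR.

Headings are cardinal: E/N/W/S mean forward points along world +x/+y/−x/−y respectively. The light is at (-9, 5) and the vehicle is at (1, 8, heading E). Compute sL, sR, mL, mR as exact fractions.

left sensor world pos  = (4, 10); dL² = 194
right sensor world pos = (4, 6); dR² = 170
sL = 40/194 = 20/97
sR = 40/170 = 4/17
mL = 1/2·sL + 0·sR = 10/97
mR = -1·sL + 1/2·sR = -146/1649

20/97 4/17 10/97 -146/1649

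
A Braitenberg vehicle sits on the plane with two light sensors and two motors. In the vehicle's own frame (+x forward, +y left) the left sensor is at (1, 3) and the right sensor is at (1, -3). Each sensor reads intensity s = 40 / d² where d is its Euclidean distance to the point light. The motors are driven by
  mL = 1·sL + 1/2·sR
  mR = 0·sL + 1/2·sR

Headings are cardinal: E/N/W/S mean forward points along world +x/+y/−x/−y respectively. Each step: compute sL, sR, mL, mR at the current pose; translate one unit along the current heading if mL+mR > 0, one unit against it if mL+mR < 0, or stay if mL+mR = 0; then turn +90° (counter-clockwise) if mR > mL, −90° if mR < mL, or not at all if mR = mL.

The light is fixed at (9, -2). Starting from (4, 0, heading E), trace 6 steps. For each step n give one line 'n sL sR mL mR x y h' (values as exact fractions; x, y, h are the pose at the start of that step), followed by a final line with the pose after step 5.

n=0: pose=(4,0,E); sL=40/41, sR=40/17; mL=1500/697, mR=20/17; mL+mR=2320/697 → advance +1; mR−mL=-40/41 → turn -1·90°
n=1: pose=(5,0,S); sL=20, sR=4/5; mL=102/5, mR=2/5; mL+mR=104/5 → advance +1; mR−mL=-20 → turn -1·90°
n=2: pose=(5,-1,W); sL=40/29, sR=40/41; mL=2220/1189, mR=20/41; mL+mR=2800/1189 → advance +1; mR−mL=-40/29 → turn -1·90°
n=3: pose=(4,-1,N); sL=10/17, sR=5; mL=105/34, mR=5/2; mL+mR=95/17 → advance +1; mR−mL=-10/17 → turn -1·90°
n=4: pose=(4,0,E); sL=40/41, sR=40/17; mL=1500/697, mR=20/17; mL+mR=2320/697 → advance +1; mR−mL=-40/41 → turn -1·90°
n=5: pose=(5,0,S); sL=20, sR=4/5; mL=102/5, mR=2/5; mL+mR=104/5 → advance +1; mR−mL=-20 → turn -1·90°

0 40/41 40/17 1500/697 20/17 4 0 E
1 20 4/5 102/5 2/5 5 0 S
2 40/29 40/41 2220/1189 20/41 5 -1 W
3 10/17 5 105/34 5/2 4 -1 N
4 40/41 40/17 1500/697 20/17 4 0 E
5 20 4/5 102/5 2/5 5 0 S
final 5 -1 W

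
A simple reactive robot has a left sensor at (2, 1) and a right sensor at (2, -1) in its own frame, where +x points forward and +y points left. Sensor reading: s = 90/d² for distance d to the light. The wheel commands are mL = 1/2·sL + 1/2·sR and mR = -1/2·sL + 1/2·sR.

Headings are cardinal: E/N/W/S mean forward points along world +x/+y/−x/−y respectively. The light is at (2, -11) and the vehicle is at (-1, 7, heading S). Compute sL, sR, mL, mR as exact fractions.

left sensor world pos  = (0, 5); dL² = 260
right sensor world pos = (-2, 5); dR² = 272
sL = 90/260 = 9/26
sR = 90/272 = 45/136
mL = 1/2·sL + 1/2·sR = 1197/3536
mR = -1/2·sL + 1/2·sR = -27/3536

9/26 45/136 1197/3536 -27/3536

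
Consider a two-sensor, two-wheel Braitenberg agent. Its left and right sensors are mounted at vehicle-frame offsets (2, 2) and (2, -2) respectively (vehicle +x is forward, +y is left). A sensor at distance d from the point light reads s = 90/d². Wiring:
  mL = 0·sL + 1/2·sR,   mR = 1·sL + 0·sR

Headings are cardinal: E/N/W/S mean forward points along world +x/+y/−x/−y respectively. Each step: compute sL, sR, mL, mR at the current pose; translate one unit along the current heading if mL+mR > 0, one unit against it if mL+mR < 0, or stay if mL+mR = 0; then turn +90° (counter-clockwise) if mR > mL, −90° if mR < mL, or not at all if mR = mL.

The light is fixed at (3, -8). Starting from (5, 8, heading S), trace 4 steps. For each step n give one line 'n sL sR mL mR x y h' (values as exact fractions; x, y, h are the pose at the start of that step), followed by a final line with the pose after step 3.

0 45/106 45/98 45/196 45/106 5 8 S
1 18/61 18/37 9/37 18/61 5 7 E
2 9/29 45/157 45/314 9/29 6 7 N
3 90/197 18/65 9/65 90/197 6 8 W
final 5 8 S

n=0: pose=(5,8,S); sL=45/106, sR=45/98; mL=45/196, mR=45/106; mL+mR=6795/10388 → advance +1; mR−mL=2025/10388 → turn +1·90°
n=1: pose=(5,7,E); sL=18/61, sR=18/37; mL=9/37, mR=18/61; mL+mR=1215/2257 → advance +1; mR−mL=117/2257 → turn +1·90°
n=2: pose=(6,7,N); sL=9/29, sR=45/157; mL=45/314, mR=9/29; mL+mR=4131/9106 → advance +1; mR−mL=1521/9106 → turn +1·90°
n=3: pose=(6,8,W); sL=90/197, sR=18/65; mL=9/65, mR=90/197; mL+mR=7623/12805 → advance +1; mR−mL=4077/12805 → turn +1·90°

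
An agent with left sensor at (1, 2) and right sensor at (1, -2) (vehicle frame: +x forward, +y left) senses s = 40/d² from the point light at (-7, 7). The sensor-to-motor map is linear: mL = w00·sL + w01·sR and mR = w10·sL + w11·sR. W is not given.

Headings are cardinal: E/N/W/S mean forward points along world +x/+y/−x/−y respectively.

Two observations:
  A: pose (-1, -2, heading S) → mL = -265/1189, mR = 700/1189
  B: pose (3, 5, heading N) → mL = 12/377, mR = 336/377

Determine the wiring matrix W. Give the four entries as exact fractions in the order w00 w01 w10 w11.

1/2 -1 1 1

obs A: pose=(-1,-2,S) → sL=10/41, sR=10/29, mL=-265/1189, mR=700/1189
obs B: pose=(3,5,N) → sL=8/13, sR=8/29, mL=12/377, mR=336/377
sensor matrix S = [[10/41, 10/29], [8/13, 8/29]]; det S = -2240/15457
solve [mL_A; mL_B] = S·[w00; w01] and [mR_A; mR_B] = S·[w10; w11]:
  w00 = 1/2, w01 = -1, w10 = 1, w11 = 1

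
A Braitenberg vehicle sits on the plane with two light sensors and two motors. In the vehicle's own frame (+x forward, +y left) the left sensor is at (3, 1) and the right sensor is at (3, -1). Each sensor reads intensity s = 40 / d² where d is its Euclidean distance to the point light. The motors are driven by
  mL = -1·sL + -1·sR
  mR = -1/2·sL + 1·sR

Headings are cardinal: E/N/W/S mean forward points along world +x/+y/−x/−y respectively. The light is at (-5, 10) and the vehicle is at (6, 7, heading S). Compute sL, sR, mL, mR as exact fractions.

left sensor world pos  = (7, 4); dL² = 180
right sensor world pos = (5, 4); dR² = 136
sL = 40/180 = 2/9
sR = 40/136 = 5/17
mL = -1·sL + -1·sR = -79/153
mR = -1/2·sL + 1·sR = 28/153

2/9 5/17 -79/153 28/153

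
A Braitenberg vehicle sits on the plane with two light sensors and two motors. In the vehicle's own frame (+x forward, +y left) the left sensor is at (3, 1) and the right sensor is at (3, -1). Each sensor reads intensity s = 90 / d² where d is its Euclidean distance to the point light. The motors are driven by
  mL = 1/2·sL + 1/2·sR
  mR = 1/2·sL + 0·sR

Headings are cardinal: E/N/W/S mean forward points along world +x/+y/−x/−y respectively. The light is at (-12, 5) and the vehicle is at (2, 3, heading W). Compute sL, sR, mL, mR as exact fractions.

left sensor world pos  = (-1, 2); dL² = 130
right sensor world pos = (-1, 4); dR² = 122
sL = 90/130 = 9/13
sR = 90/122 = 45/61
mL = 1/2·sL + 1/2·sR = 567/793
mR = 1/2·sL + 0·sR = 9/26

9/13 45/61 567/793 9/26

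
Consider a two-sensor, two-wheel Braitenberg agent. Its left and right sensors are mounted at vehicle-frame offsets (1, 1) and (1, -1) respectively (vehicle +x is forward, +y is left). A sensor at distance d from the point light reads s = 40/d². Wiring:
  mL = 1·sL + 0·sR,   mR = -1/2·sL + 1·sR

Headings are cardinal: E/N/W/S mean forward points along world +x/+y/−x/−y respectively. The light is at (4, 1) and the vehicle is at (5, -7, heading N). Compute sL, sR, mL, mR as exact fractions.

left sensor world pos  = (4, -6); dL² = 49
right sensor world pos = (6, -6); dR² = 53
sL = 40/49 = 40/49
sR = 40/53 = 40/53
mL = 1·sL + 0·sR = 40/49
mR = -1/2·sL + 1·sR = 900/2597

40/49 40/53 40/49 900/2597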